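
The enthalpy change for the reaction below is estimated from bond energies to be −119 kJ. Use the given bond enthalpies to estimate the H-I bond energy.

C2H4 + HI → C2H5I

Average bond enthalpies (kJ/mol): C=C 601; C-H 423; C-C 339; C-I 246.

D(H-I) ≈ 288 kJ/mol

Let D be the H-I bond energy.
Σ(broken) = 4×423 + 1×601 + 1×D = 2293 + D
Σ(formed) = 1×339 + 5×423 + 1×246 = 2700
ΔH = Σ(broken) − Σ(formed) = (2293 + D) − (2700) = −407 + D
Setting this equal to −119 kJ gives D = 288 kJ/mol.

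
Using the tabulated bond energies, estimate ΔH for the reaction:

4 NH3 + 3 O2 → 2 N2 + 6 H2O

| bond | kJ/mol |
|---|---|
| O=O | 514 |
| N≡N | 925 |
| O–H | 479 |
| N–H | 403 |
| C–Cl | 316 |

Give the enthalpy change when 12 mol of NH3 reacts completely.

ΔH = −3660 kJ

Bonds broken (reactants):
  N–H: 12 × 403 = 4836
  O=O: 3 × 514 = 1542
  Σ(broken) = 6378 kJ
Bonds formed (products):
  N≡N: 2 × 925 = 1850
  O–H: 12 × 479 = 5748
  Σ(formed) = 7598 kJ
ΔH = Σ(broken) − Σ(formed) = 6378 − 7598 = −1220 kJ
For 3× the reaction as written: 3 × (−1220) = −3660 kJ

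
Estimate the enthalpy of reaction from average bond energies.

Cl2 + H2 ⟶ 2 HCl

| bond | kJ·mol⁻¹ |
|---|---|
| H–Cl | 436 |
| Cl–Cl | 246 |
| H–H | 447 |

ΔH ≈ −179 kJ

Bonds broken (reactants):
  Cl–Cl: 1 × 246 = 246
  H–H: 1 × 447 = 447
  Σ(broken) = 693 kJ
Bonds formed (products):
  H–Cl: 2 × 436 = 872
  Σ(formed) = 872 kJ
ΔH = Σ(broken) − Σ(formed) = 693 − 872 = −179 kJ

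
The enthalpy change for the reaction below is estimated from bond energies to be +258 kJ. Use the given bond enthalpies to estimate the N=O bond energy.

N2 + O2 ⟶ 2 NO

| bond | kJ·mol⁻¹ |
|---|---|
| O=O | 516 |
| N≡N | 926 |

D(N=O) ≈ 592 kJ/mol

Let D be the N=O bond energy.
Σ(broken) = 1×926 + 1×516 = 1442
Σ(formed) = 2×D = 2D
ΔH = Σ(broken) − Σ(formed) = (1442) − (2D) = +1442 − 2D
Setting this equal to +258 kJ gives 2D = 1184, so D = 592 kJ/mol.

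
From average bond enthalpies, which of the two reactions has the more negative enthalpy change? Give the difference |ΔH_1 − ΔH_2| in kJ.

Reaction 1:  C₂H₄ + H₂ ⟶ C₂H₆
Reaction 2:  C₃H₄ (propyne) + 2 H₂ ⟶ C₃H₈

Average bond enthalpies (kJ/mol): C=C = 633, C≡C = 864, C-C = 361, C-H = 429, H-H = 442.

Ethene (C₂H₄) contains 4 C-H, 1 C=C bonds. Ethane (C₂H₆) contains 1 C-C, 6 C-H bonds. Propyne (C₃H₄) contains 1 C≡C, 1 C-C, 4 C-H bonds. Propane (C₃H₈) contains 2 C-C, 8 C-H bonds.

Reaction 2, by 185 kJ

Reaction 1:
  Bonds broken (reactants):
    C-H: 4 × 429 = 1716
    C=C: 1 × 633 = 633
    H-H: 1 × 442 = 442
    Σ(broken) = 2791 kJ
  Bonds formed (products):
    C-C: 1 × 361 = 361
    C-H: 6 × 429 = 2574
    Σ(formed) = 2935 kJ
  ΔH_1 = 2791 − 2935 = −144 kJ
Reaction 2:
  Bonds broken (reactants):
    C≡C: 1 × 864 = 864
    C-C: 1 × 361 = 361
    C-H: 4 × 429 = 1716
    H-H: 2 × 442 = 884
    Σ(broken) = 3825 kJ
  Bonds formed (products):
    C-C: 2 × 361 = 722
    C-H: 8 × 429 = 3432
    Σ(formed) = 4154 kJ
  ΔH_2 = 3825 − 4154 = −329 kJ
ΔH_1 − ΔH_2 = +185 kJ, so reaction 2 has the more negative ΔH; |ΔH_1 − ΔH_2| = 185 kJ.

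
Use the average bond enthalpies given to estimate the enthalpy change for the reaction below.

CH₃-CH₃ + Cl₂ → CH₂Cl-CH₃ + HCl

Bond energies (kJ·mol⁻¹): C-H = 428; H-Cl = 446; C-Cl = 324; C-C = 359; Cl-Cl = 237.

ΔH ≈ −105 kJ

Bonds broken (reactants):
  C-C: 1 × 359 = 359
  C-H: 6 × 428 = 2568
  Cl-Cl: 1 × 237 = 237
  Σ(broken) = 3164 kJ
Bonds formed (products):
  C-C: 1 × 359 = 359
  C-Cl: 1 × 324 = 324
  C-H: 5 × 428 = 2140
  H-Cl: 1 × 446 = 446
  Σ(formed) = 3269 kJ
ΔH = Σ(broken) − Σ(formed) = 3164 − 3269 = −105 kJ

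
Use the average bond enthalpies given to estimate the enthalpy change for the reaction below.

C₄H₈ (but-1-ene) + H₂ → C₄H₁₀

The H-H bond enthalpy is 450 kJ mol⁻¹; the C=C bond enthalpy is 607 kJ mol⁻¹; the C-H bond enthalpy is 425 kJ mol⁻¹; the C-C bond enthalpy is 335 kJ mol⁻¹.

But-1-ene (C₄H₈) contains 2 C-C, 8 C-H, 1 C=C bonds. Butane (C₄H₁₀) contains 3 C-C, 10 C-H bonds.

ΔH ≈ −128 kJ

Bonds broken (reactants):
  C-C: 2 × 335 = 670
  C-H: 8 × 425 = 3400
  C=C: 1 × 607 = 607
  H-H: 1 × 450 = 450
  Σ(broken) = 5127 kJ
Bonds formed (products):
  C-C: 3 × 335 = 1005
  C-H: 10 × 425 = 4250
  Σ(formed) = 5255 kJ
ΔH = Σ(broken) − Σ(formed) = 5127 − 5255 = −128 kJ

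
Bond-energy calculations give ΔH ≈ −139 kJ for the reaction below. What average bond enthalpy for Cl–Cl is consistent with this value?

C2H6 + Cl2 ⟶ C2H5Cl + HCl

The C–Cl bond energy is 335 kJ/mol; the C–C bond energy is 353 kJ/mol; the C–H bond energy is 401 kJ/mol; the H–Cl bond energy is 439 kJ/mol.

Let D be the Cl–Cl bond energy.
Σ(broken) = 1×353 + 6×401 + 1×D = 2759 + D
Σ(formed) = 1×353 + 1×335 + 5×401 + 1×439 = 3132
ΔH = Σ(broken) − Σ(formed) = (2759 + D) − (3132) = −373 + D
Setting this equal to −139 kJ gives D = 234 kJ/mol.

D(Cl–Cl) ≈ 234 kJ/mol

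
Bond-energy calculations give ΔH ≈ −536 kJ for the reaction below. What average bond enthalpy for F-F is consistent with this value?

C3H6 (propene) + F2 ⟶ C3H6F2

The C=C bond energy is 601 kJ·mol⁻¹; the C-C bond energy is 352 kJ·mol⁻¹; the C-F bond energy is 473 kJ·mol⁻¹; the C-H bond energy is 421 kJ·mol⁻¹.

Let D be the F-F bond energy.
Σ(broken) = 1×352 + 6×421 + 1×601 + 1×D = 3479 + D
Σ(formed) = 2×352 + 2×473 + 6×421 = 4176
ΔH = Σ(broken) − Σ(formed) = (3479 + D) − (4176) = −697 + D
Setting this equal to −536 kJ gives D = 161 kJ/mol.

D(F-F) ≈ 161 kJ/mol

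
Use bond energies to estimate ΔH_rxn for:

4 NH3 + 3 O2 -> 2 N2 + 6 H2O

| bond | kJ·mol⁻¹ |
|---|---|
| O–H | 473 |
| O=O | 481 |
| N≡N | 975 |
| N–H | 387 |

ΔH ≈ −1539 kJ

Bonds broken (reactants):
  N–H: 12 × 387 = 4644
  O=O: 3 × 481 = 1443
  Σ(broken) = 6087 kJ
Bonds formed (products):
  N≡N: 2 × 975 = 1950
  O–H: 12 × 473 = 5676
  Σ(formed) = 7626 kJ
ΔH = Σ(broken) − Σ(formed) = 6087 − 7626 = −1539 kJ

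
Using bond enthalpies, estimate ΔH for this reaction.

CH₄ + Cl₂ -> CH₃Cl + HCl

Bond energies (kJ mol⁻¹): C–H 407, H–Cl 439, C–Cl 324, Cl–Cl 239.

ΔH ≈ −117 kJ

Bonds broken (reactants):
  C–H: 4 × 407 = 1628
  Cl–Cl: 1 × 239 = 239
  Σ(broken) = 1867 kJ
Bonds formed (products):
  C–Cl: 1 × 324 = 324
  C–H: 3 × 407 = 1221
  H–Cl: 1 × 439 = 439
  Σ(formed) = 1984 kJ
ΔH = Σ(broken) − Σ(formed) = 1867 − 1984 = −117 kJ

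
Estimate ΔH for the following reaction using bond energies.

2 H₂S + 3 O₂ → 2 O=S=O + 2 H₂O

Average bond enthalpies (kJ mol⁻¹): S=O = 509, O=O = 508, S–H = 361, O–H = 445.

ΔH ≈ −848 kJ

Bonds broken (reactants):
  O=O: 3 × 508 = 1524
  S–H: 4 × 361 = 1444
  Σ(broken) = 2968 kJ
Bonds formed (products):
  O–H: 4 × 445 = 1780
  S=O: 4 × 509 = 2036
  Σ(formed) = 3816 kJ
ΔH = Σ(broken) − Σ(formed) = 2968 − 3816 = −848 kJ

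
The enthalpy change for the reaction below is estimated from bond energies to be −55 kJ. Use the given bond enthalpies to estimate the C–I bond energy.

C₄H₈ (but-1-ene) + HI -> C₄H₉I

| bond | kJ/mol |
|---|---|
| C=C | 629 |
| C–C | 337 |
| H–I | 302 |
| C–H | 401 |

Let D be the C–I bond energy.
Σ(broken) = 2×337 + 8×401 + 1×629 + 1×302 = 4813
Σ(formed) = 3×337 + 9×401 + 1×D = 4620 + D
ΔH = Σ(broken) − Σ(formed) = (4813) − (4620 + D) = +193 − D
Setting this equal to −55 kJ gives D = 248 kJ/mol.

D(C–I) ≈ 248 kJ/mol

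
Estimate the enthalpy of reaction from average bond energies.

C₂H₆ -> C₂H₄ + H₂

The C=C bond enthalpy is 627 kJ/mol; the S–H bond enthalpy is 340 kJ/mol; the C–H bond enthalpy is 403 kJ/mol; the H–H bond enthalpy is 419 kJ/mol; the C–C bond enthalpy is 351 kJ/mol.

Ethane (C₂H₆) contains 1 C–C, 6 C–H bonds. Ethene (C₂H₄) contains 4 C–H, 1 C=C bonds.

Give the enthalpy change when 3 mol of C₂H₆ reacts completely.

ΔH = +333 kJ

Bonds broken (reactants):
  C–C: 1 × 351 = 351
  C–H: 6 × 403 = 2418
  Σ(broken) = 2769 kJ
Bonds formed (products):
  C–H: 4 × 403 = 1612
  C=C: 1 × 627 = 627
  H–H: 1 × 419 = 419
  Σ(formed) = 2658 kJ
ΔH = Σ(broken) − Σ(formed) = 2769 − 2658 = +111 kJ
For 3× the reaction as written: 3 × (+111) = +333 kJ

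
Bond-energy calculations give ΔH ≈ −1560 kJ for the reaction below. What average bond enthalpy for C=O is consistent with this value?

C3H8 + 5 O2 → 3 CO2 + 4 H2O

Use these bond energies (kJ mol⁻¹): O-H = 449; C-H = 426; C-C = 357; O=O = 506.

Let D be the C=O bond energy.
Σ(broken) = 2×357 + 8×426 + 5×506 = 6652
Σ(formed) = 6×D + 8×449 = 3592 + 6D
ΔH = Σ(broken) − Σ(formed) = (6652) − (3592 + 6D) = +3060 − 6D
Setting this equal to −1560 kJ gives 6D = 4620, so D = 770 kJ/mol.

D(C=O) ≈ 770 kJ/mol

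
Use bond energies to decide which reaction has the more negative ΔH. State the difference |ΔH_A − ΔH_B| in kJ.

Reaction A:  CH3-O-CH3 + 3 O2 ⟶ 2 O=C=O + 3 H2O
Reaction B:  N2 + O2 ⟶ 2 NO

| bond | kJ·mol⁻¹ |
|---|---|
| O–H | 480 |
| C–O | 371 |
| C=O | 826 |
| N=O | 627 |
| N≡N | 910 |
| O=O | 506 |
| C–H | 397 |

Reaction A:
  Bonds broken (reactants):
    C–H: 6 × 397 = 2382
    C–O: 2 × 371 = 742
    O=O: 3 × 506 = 1518
    Σ(broken) = 4642 kJ
  Bonds formed (products):
    C=O: 4 × 826 = 3304
    O–H: 6 × 480 = 2880
    Σ(formed) = 6184 kJ
  ΔH_A = 4642 − 6184 = −1542 kJ
Reaction B:
  Bonds broken (reactants):
    N≡N: 1 × 910 = 910
    O=O: 1 × 506 = 506
    Σ(broken) = 1416 kJ
  Bonds formed (products):
    N=O: 2 × 627 = 1254
    Σ(formed) = 1254 kJ
  ΔH_B = 1416 − 1254 = +162 kJ
ΔH_A − ΔH_B = −1704 kJ, so reaction A has the more negative ΔH; |ΔH_A − ΔH_B| = 1704 kJ.

Reaction A, by 1704 kJ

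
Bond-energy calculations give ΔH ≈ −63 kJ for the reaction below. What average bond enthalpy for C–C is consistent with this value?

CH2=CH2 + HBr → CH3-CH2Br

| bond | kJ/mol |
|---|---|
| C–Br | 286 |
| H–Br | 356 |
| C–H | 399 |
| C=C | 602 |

Let D be the C–C bond energy.
Σ(broken) = 4×399 + 1×602 + 1×356 = 2554
Σ(formed) = 1×286 + 1×D + 5×399 = 2281 + D
ΔH = Σ(broken) − Σ(formed) = (2554) − (2281 + D) = +273 − D
Setting this equal to −63 kJ gives D = 336 kJ/mol.

D(C–C) ≈ 336 kJ/mol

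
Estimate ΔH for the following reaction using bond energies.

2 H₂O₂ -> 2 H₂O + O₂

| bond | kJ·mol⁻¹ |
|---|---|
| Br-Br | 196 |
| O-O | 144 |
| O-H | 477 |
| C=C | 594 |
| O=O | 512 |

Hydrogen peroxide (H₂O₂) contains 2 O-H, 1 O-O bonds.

Bonds broken (reactants):
  O-H: 4 × 477 = 1908
  O-O: 2 × 144 = 288
  Σ(broken) = 2196 kJ
Bonds formed (products):
  O-H: 4 × 477 = 1908
  O=O: 1 × 512 = 512
  Σ(formed) = 2420 kJ
ΔH = Σ(broken) − Σ(formed) = 2196 − 2420 = −224 kJ

ΔH ≈ −224 kJ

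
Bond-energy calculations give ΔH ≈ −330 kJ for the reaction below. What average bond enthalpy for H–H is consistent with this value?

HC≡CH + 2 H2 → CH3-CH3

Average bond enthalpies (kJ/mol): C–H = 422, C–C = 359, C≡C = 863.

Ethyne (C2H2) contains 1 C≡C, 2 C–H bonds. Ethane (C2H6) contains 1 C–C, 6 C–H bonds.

D(H–H) ≈ 427 kJ/mol

Let D be the H–H bond energy.
Σ(broken) = 1×863 + 2×422 + 2×D = 1707 + 2D
Σ(formed) = 1×359 + 6×422 = 2891
ΔH = Σ(broken) − Σ(formed) = (1707 + 2D) − (2891) = −1184 + 2D
Setting this equal to −330 kJ gives 2D = 854, so D = 427 kJ/mol.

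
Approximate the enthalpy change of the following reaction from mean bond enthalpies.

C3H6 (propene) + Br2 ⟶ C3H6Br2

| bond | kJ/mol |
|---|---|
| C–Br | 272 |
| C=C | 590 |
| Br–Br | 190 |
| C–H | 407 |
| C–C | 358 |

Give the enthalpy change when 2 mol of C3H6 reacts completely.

ΔH = −244 kJ

Bonds broken (reactants):
  Br–Br: 1 × 190 = 190
  C–C: 1 × 358 = 358
  C–H: 6 × 407 = 2442
  C=C: 1 × 590 = 590
  Σ(broken) = 3580 kJ
Bonds formed (products):
  C–Br: 2 × 272 = 544
  C–C: 2 × 358 = 716
  C–H: 6 × 407 = 2442
  Σ(formed) = 3702 kJ
ΔH = Σ(broken) − Σ(formed) = 3580 − 3702 = −122 kJ
For 2× the reaction as written: 2 × (−122) = −244 kJ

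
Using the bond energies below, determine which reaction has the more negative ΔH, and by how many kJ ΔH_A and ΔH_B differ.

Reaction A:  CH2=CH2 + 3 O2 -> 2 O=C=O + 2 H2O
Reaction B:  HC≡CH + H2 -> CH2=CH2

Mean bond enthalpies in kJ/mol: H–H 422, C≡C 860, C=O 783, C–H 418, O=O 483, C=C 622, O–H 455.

Reaction A, by 1033 kJ

Reaction A:
  Bonds broken (reactants):
    C–H: 4 × 418 = 1672
    C=C: 1 × 622 = 622
    O=O: 3 × 483 = 1449
    Σ(broken) = 3743 kJ
  Bonds formed (products):
    C=O: 4 × 783 = 3132
    O–H: 4 × 455 = 1820
    Σ(formed) = 4952 kJ
  ΔH_A = 3743 − 4952 = −1209 kJ
Reaction B:
  Bonds broken (reactants):
    C≡C: 1 × 860 = 860
    C–H: 2 × 418 = 836
    H–H: 1 × 422 = 422
    Σ(broken) = 2118 kJ
  Bonds formed (products):
    C–H: 4 × 418 = 1672
    C=C: 1 × 622 = 622
    Σ(formed) = 2294 kJ
  ΔH_B = 2118 − 2294 = −176 kJ
ΔH_A − ΔH_B = −1033 kJ, so reaction A has the more negative ΔH; |ΔH_A − ΔH_B| = 1033 kJ.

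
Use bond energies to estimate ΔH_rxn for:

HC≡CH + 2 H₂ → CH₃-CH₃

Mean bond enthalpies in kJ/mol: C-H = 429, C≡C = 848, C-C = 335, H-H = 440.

Bonds broken (reactants):
  C≡C: 1 × 848 = 848
  C-H: 2 × 429 = 858
  H-H: 2 × 440 = 880
  Σ(broken) = 2586 kJ
Bonds formed (products):
  C-C: 1 × 335 = 335
  C-H: 6 × 429 = 2574
  Σ(formed) = 2909 kJ
ΔH = Σ(broken) − Σ(formed) = 2586 − 2909 = −323 kJ

ΔH ≈ −323 kJ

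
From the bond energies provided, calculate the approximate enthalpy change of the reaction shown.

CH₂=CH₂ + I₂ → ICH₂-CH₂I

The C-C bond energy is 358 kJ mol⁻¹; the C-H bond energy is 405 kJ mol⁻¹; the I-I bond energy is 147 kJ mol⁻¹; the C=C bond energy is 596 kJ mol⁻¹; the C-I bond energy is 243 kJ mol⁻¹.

ΔH ≈ −101 kJ

Bonds broken (reactants):
  C-H: 4 × 405 = 1620
  C=C: 1 × 596 = 596
  I-I: 1 × 147 = 147
  Σ(broken) = 2363 kJ
Bonds formed (products):
  C-C: 1 × 358 = 358
  C-H: 4 × 405 = 1620
  C-I: 2 × 243 = 486
  Σ(formed) = 2464 kJ
ΔH = Σ(broken) − Σ(formed) = 2363 − 2464 = −101 kJ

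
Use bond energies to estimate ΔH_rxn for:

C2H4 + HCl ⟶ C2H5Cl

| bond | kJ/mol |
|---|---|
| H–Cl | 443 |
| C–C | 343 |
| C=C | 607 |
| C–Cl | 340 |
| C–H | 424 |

ΔH ≈ −57 kJ

Bonds broken (reactants):
  C–H: 4 × 424 = 1696
  C=C: 1 × 607 = 607
  H–Cl: 1 × 443 = 443
  Σ(broken) = 2746 kJ
Bonds formed (products):
  C–C: 1 × 343 = 343
  C–Cl: 1 × 340 = 340
  C–H: 5 × 424 = 2120
  Σ(formed) = 2803 kJ
ΔH = Σ(broken) − Σ(formed) = 2746 − 2803 = −57 kJ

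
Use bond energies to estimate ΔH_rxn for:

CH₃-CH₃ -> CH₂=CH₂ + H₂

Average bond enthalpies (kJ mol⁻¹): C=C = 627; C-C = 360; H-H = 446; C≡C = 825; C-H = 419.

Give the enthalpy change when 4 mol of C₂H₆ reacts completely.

Bonds broken (reactants):
  C-C: 1 × 360 = 360
  C-H: 6 × 419 = 2514
  Σ(broken) = 2874 kJ
Bonds formed (products):
  C-H: 4 × 419 = 1676
  C=C: 1 × 627 = 627
  H-H: 1 × 446 = 446
  Σ(formed) = 2749 kJ
ΔH = Σ(broken) − Σ(formed) = 2874 − 2749 = +125 kJ
For 4× the reaction as written: 4 × (+125) = +500 kJ

ΔH = +500 kJ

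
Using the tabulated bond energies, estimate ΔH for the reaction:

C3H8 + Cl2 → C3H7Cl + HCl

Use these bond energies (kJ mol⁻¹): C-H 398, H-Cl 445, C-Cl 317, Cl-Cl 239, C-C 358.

Bonds broken (reactants):
  C-C: 2 × 358 = 716
  C-H: 8 × 398 = 3184
  Cl-Cl: 1 × 239 = 239
  Σ(broken) = 4139 kJ
Bonds formed (products):
  C-C: 2 × 358 = 716
  C-Cl: 1 × 317 = 317
  C-H: 7 × 398 = 2786
  H-Cl: 1 × 445 = 445
  Σ(formed) = 4264 kJ
ΔH = Σ(broken) − Σ(formed) = 4139 − 4264 = −125 kJ

ΔH ≈ −125 kJ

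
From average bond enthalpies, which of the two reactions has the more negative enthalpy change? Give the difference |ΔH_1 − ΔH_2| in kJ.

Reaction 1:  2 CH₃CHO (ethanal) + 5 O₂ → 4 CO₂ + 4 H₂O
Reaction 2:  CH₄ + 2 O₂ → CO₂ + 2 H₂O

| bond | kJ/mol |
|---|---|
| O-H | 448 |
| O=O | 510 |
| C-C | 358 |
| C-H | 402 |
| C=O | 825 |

Reaction 1:
  Bonds broken (reactants):
    C-C: 2 × 358 = 716
    C-H: 8 × 402 = 3216
    C=O: 2 × 825 = 1650
    O=O: 5 × 510 = 2550
    Σ(broken) = 8132 kJ
  Bonds formed (products):
    C=O: 8 × 825 = 6600
    O-H: 8 × 448 = 3584
    Σ(formed) = 10184 kJ
  ΔH_1 = 8132 − 10184 = −2052 kJ
Reaction 2:
  Bonds broken (reactants):
    C-H: 4 × 402 = 1608
    O=O: 2 × 510 = 1020
    Σ(broken) = 2628 kJ
  Bonds formed (products):
    C=O: 2 × 825 = 1650
    O-H: 4 × 448 = 1792
    Σ(formed) = 3442 kJ
  ΔH_2 = 2628 − 3442 = −814 kJ
ΔH_1 − ΔH_2 = −1238 kJ, so reaction 1 has the more negative ΔH; |ΔH_1 − ΔH_2| = 1238 kJ.

Reaction 1, by 1238 kJ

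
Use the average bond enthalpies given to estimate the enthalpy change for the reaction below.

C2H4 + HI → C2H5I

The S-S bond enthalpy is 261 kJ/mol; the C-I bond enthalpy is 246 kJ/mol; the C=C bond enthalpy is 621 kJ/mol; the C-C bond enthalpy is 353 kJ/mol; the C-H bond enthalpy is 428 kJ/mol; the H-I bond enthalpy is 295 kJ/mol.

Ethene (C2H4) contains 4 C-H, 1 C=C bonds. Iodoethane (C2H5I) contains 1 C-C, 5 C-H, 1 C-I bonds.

ΔH ≈ −111 kJ

Bonds broken (reactants):
  C-H: 4 × 428 = 1712
  C=C: 1 × 621 = 621
  H-I: 1 × 295 = 295
  Σ(broken) = 2628 kJ
Bonds formed (products):
  C-C: 1 × 353 = 353
  C-H: 5 × 428 = 2140
  C-I: 1 × 246 = 246
  Σ(formed) = 2739 kJ
ΔH = Σ(broken) − Σ(formed) = 2628 − 2739 = −111 kJ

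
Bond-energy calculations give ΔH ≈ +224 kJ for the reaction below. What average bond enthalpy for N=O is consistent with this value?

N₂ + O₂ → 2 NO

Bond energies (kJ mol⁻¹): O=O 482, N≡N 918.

D(N=O) ≈ 588 kJ/mol

Let D be the N=O bond energy.
Σ(broken) = 1×918 + 1×482 = 1400
Σ(formed) = 2×D = 2D
ΔH = Σ(broken) − Σ(formed) = (1400) − (2D) = +1400 − 2D
Setting this equal to +224 kJ gives 2D = 1176, so D = 588 kJ/mol.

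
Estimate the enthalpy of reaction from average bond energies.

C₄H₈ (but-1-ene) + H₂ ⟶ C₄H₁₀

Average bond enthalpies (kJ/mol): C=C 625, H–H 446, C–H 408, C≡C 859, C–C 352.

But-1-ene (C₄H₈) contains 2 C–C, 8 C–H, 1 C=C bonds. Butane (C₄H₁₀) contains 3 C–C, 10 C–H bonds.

Bonds broken (reactants):
  C–C: 2 × 352 = 704
  C–H: 8 × 408 = 3264
  C=C: 1 × 625 = 625
  H–H: 1 × 446 = 446
  Σ(broken) = 5039 kJ
Bonds formed (products):
  C–C: 3 × 352 = 1056
  C–H: 10 × 408 = 4080
  Σ(formed) = 5136 kJ
ΔH = Σ(broken) − Σ(formed) = 5039 − 5136 = −97 kJ

ΔH ≈ −97 kJ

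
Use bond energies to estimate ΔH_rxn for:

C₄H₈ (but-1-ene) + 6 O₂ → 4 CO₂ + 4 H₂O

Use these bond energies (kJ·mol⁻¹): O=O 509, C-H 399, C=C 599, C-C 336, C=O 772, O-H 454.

Bonds broken (reactants):
  C-C: 2 × 336 = 672
  C-H: 8 × 399 = 3192
  C=C: 1 × 599 = 599
  O=O: 6 × 509 = 3054
  Σ(broken) = 7517 kJ
Bonds formed (products):
  C=O: 8 × 772 = 6176
  O-H: 8 × 454 = 3632
  Σ(formed) = 9808 kJ
ΔH = Σ(broken) − Σ(formed) = 7517 − 9808 = −2291 kJ

ΔH ≈ −2291 kJ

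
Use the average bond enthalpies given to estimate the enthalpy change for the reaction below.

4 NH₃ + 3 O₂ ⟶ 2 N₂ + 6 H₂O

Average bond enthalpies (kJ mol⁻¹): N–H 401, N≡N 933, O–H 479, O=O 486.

Bonds broken (reactants):
  N–H: 12 × 401 = 4812
  O=O: 3 × 486 = 1458
  Σ(broken) = 6270 kJ
Bonds formed (products):
  N≡N: 2 × 933 = 1866
  O–H: 12 × 479 = 5748
  Σ(formed) = 7614 kJ
ΔH = Σ(broken) − Σ(formed) = 6270 − 7614 = −1344 kJ

ΔH ≈ −1344 kJ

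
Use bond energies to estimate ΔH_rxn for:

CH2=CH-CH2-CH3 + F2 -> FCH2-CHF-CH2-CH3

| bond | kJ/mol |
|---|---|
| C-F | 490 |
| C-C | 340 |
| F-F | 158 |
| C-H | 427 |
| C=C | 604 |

Bonds broken (reactants):
  C-C: 2 × 340 = 680
  C-H: 8 × 427 = 3416
  C=C: 1 × 604 = 604
  F-F: 1 × 158 = 158
  Σ(broken) = 4858 kJ
Bonds formed (products):
  C-C: 3 × 340 = 1020
  C-F: 2 × 490 = 980
  C-H: 8 × 427 = 3416
  Σ(formed) = 5416 kJ
ΔH = Σ(broken) − Σ(formed) = 4858 − 5416 = −558 kJ

ΔH ≈ −558 kJ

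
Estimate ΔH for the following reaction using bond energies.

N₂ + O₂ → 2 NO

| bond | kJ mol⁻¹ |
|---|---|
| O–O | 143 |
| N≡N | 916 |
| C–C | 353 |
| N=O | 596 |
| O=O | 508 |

Bonds broken (reactants):
  N≡N: 1 × 916 = 916
  O=O: 1 × 508 = 508
  Σ(broken) = 1424 kJ
Bonds formed (products):
  N=O: 2 × 596 = 1192
  Σ(formed) = 1192 kJ
ΔH = Σ(broken) − Σ(formed) = 1424 − 1192 = +232 kJ

ΔH ≈ +232 kJ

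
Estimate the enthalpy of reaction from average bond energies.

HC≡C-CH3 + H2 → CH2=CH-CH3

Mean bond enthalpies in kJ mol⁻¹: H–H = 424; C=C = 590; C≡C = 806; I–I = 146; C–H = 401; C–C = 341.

ΔH ≈ −162 kJ

Bonds broken (reactants):
  C≡C: 1 × 806 = 806
  C–C: 1 × 341 = 341
  C–H: 4 × 401 = 1604
  H–H: 1 × 424 = 424
  Σ(broken) = 3175 kJ
Bonds formed (products):
  C–C: 1 × 341 = 341
  C–H: 6 × 401 = 2406
  C=C: 1 × 590 = 590
  Σ(formed) = 3337 kJ
ΔH = Σ(broken) − Σ(formed) = 3175 − 3337 = −162 kJ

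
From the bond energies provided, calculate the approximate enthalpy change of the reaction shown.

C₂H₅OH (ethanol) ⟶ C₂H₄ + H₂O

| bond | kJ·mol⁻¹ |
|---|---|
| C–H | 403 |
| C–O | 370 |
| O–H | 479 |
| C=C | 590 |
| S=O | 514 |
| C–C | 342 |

ΔH ≈ +46 kJ

Bonds broken (reactants):
  C–C: 1 × 342 = 342
  C–H: 5 × 403 = 2015
  C–O: 1 × 370 = 370
  O–H: 1 × 479 = 479
  Σ(broken) = 3206 kJ
Bonds formed (products):
  C–H: 4 × 403 = 1612
  C=C: 1 × 590 = 590
  O–H: 2 × 479 = 958
  Σ(formed) = 3160 kJ
ΔH = Σ(broken) − Σ(formed) = 3206 − 3160 = +46 kJ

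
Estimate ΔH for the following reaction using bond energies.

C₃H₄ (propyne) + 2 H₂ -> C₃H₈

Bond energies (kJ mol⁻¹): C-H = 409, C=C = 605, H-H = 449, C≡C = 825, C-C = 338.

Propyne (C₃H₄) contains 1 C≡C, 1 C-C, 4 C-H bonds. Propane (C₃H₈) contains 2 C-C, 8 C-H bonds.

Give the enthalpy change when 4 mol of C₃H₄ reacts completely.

Bonds broken (reactants):
  C≡C: 1 × 825 = 825
  C-C: 1 × 338 = 338
  C-H: 4 × 409 = 1636
  H-H: 2 × 449 = 898
  Σ(broken) = 3697 kJ
Bonds formed (products):
  C-C: 2 × 338 = 676
  C-H: 8 × 409 = 3272
  Σ(formed) = 3948 kJ
ΔH = Σ(broken) − Σ(formed) = 3697 − 3948 = −251 kJ
For 4× the reaction as written: 4 × (−251) = −1004 kJ

ΔH = −1004 kJ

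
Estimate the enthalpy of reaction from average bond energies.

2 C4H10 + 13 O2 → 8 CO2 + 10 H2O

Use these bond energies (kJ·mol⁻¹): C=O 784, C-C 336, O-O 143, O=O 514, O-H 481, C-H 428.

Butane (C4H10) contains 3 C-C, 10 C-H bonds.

ΔH ≈ −4906 kJ

Bonds broken (reactants):
  C-C: 6 × 336 = 2016
  C-H: 20 × 428 = 8560
  O=O: 13 × 514 = 6682
  Σ(broken) = 17258 kJ
Bonds formed (products):
  C=O: 16 × 784 = 12544
  O-H: 20 × 481 = 9620
  Σ(formed) = 22164 kJ
ΔH = Σ(broken) − Σ(formed) = 17258 − 22164 = −4906 kJ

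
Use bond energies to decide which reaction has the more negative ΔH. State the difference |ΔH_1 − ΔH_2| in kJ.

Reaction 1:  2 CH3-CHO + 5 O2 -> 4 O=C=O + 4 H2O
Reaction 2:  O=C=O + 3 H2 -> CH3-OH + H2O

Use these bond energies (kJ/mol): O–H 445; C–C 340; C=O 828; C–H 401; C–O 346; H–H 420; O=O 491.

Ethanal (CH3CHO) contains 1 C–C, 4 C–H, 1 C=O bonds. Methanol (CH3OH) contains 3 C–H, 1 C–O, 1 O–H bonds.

Reaction 1:
  Bonds broken (reactants):
    C–C: 2 × 340 = 680
    C–H: 8 × 401 = 3208
    C=O: 2 × 828 = 1656
    O=O: 5 × 491 = 2455
    Σ(broken) = 7999 kJ
  Bonds formed (products):
    C=O: 8 × 828 = 6624
    O–H: 8 × 445 = 3560
    Σ(formed) = 10184 kJ
  ΔH_1 = 7999 − 10184 = −2185 kJ
Reaction 2:
  Bonds broken (reactants):
    C=O: 2 × 828 = 1656
    H–H: 3 × 420 = 1260
    Σ(broken) = 2916 kJ
  Bonds formed (products):
    C–H: 3 × 401 = 1203
    C–O: 1 × 346 = 346
    O–H: 3 × 445 = 1335
    Σ(formed) = 2884 kJ
  ΔH_2 = 2916 − 2884 = +32 kJ
ΔH_1 − ΔH_2 = −2217 kJ, so reaction 1 has the more negative ΔH; |ΔH_1 − ΔH_2| = 2217 kJ.

Reaction 1, by 2217 kJ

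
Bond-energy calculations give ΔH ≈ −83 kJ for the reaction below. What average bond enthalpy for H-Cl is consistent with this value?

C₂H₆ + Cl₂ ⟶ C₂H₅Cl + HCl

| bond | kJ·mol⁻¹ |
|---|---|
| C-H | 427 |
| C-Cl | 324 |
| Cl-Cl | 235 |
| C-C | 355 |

Let D be the H-Cl bond energy.
Σ(broken) = 1×355 + 6×427 + 1×235 = 3152
Σ(formed) = 1×355 + 1×324 + 5×427 + 1×D = 2814 + D
ΔH = Σ(broken) − Σ(formed) = (3152) − (2814 + D) = +338 − D
Setting this equal to −83 kJ gives D = 421 kJ/mol.

D(H-Cl) ≈ 421 kJ/mol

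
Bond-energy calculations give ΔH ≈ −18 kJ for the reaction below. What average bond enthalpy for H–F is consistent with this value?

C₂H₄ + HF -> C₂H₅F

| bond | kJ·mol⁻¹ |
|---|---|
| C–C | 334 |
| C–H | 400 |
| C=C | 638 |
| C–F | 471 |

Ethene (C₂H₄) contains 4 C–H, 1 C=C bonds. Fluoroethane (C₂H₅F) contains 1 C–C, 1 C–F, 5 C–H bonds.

Let D be the H–F bond energy.
Σ(broken) = 4×400 + 1×638 + 1×D = 2238 + D
Σ(formed) = 1×334 + 1×471 + 5×400 = 2805
ΔH = Σ(broken) − Σ(formed) = (2238 + D) − (2805) = −567 + D
Setting this equal to −18 kJ gives D = 549 kJ/mol.

D(H–F) ≈ 549 kJ/mol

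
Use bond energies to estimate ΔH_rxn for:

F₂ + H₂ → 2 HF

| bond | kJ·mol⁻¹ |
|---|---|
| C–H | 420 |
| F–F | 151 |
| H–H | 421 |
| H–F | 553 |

Bonds broken (reactants):
  F–F: 1 × 151 = 151
  H–H: 1 × 421 = 421
  Σ(broken) = 572 kJ
Bonds formed (products):
  H–F: 2 × 553 = 1106
  Σ(formed) = 1106 kJ
ΔH = Σ(broken) − Σ(formed) = 572 − 1106 = −534 kJ

ΔH ≈ −534 kJ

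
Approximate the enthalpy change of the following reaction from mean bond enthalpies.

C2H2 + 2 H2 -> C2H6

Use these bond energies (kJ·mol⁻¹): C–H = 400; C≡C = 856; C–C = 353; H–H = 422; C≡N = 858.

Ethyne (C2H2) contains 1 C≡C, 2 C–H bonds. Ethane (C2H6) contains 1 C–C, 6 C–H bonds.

ΔH ≈ −253 kJ

Bonds broken (reactants):
  C≡C: 1 × 856 = 856
  C–H: 2 × 400 = 800
  H–H: 2 × 422 = 844
  Σ(broken) = 2500 kJ
Bonds formed (products):
  C–C: 1 × 353 = 353
  C–H: 6 × 400 = 2400
  Σ(formed) = 2753 kJ
ΔH = Σ(broken) − Σ(formed) = 2500 − 2753 = −253 kJ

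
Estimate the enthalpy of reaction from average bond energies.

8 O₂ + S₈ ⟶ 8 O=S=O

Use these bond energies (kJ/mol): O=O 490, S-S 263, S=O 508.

ΔH ≈ −2104 kJ

Bonds broken (reactants):
  O=O: 8 × 490 = 3920
  S-S: 8 × 263 = 2104
  Σ(broken) = 6024 kJ
Bonds formed (products):
  S=O: 16 × 508 = 8128
  Σ(formed) = 8128 kJ
ΔH = Σ(broken) − Σ(formed) = 6024 − 8128 = −2104 kJ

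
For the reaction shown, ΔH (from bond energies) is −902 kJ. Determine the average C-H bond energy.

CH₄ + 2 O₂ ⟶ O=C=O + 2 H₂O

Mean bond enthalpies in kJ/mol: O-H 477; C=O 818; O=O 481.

D(C-H) ≈ 420 kJ/mol

Let D be the C-H bond energy.
Σ(broken) = 4×D + 2×481 = 962 + 4D
Σ(formed) = 2×818 + 4×477 = 3544
ΔH = Σ(broken) − Σ(formed) = (962 + 4D) − (3544) = −2582 + 4D
Setting this equal to −902 kJ gives 4D = 1680, so D = 420 kJ/mol.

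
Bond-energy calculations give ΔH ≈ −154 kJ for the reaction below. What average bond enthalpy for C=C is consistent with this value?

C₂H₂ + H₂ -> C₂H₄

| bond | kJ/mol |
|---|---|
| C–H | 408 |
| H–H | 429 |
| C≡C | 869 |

D(C=C) ≈ 636 kJ/mol

Let D be the C=C bond energy.
Σ(broken) = 1×869 + 2×408 + 1×429 = 2114
Σ(formed) = 4×408 + 1×D = 1632 + D
ΔH = Σ(broken) − Σ(formed) = (2114) − (1632 + D) = +482 − D
Setting this equal to −154 kJ gives D = 636 kJ/mol.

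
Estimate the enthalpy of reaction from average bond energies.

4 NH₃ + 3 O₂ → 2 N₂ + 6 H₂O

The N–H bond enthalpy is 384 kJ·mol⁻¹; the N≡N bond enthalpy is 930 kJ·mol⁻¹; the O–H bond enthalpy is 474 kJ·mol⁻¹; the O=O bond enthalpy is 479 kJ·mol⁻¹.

Bonds broken (reactants):
  N–H: 12 × 384 = 4608
  O=O: 3 × 479 = 1437
  Σ(broken) = 6045 kJ
Bonds formed (products):
  N≡N: 2 × 930 = 1860
  O–H: 12 × 474 = 5688
  Σ(formed) = 7548 kJ
ΔH = Σ(broken) − Σ(formed) = 6045 − 7548 = −1503 kJ

ΔH ≈ −1503 kJ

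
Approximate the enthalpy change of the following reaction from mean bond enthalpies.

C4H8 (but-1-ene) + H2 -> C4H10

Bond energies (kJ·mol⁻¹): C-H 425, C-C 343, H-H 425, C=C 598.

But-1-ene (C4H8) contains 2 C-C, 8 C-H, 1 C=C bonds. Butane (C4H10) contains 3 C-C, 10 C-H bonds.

Bonds broken (reactants):
  C-C: 2 × 343 = 686
  C-H: 8 × 425 = 3400
  C=C: 1 × 598 = 598
  H-H: 1 × 425 = 425
  Σ(broken) = 5109 kJ
Bonds formed (products):
  C-C: 3 × 343 = 1029
  C-H: 10 × 425 = 4250
  Σ(formed) = 5279 kJ
ΔH = Σ(broken) − Σ(formed) = 5109 − 5279 = −170 kJ

ΔH ≈ −170 kJ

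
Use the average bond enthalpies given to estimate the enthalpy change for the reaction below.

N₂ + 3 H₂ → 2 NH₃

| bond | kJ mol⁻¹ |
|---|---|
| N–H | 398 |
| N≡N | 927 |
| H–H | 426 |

ΔH ≈ −183 kJ

Bonds broken (reactants):
  H–H: 3 × 426 = 1278
  N≡N: 1 × 927 = 927
  Σ(broken) = 2205 kJ
Bonds formed (products):
  N–H: 6 × 398 = 2388
  Σ(formed) = 2388 kJ
ΔH = Σ(broken) − Σ(formed) = 2205 − 2388 = −183 kJ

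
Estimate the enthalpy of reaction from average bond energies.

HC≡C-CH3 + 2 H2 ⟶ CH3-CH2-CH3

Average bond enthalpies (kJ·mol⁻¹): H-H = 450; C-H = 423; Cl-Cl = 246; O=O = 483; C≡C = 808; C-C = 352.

Bonds broken (reactants):
  C≡C: 1 × 808 = 808
  C-C: 1 × 352 = 352
  C-H: 4 × 423 = 1692
  H-H: 2 × 450 = 900
  Σ(broken) = 3752 kJ
Bonds formed (products):
  C-C: 2 × 352 = 704
  C-H: 8 × 423 = 3384
  Σ(formed) = 4088 kJ
ΔH = Σ(broken) − Σ(formed) = 3752 − 4088 = −336 kJ

ΔH ≈ −336 kJ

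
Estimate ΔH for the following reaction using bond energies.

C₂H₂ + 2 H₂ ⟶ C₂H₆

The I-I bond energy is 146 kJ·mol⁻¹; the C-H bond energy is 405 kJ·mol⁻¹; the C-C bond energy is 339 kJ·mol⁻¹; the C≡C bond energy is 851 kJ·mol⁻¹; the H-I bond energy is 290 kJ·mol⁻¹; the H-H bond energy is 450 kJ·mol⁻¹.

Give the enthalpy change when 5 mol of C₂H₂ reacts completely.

ΔH = −1040 kJ

Bonds broken (reactants):
  C≡C: 1 × 851 = 851
  C-H: 2 × 405 = 810
  H-H: 2 × 450 = 900
  Σ(broken) = 2561 kJ
Bonds formed (products):
  C-C: 1 × 339 = 339
  C-H: 6 × 405 = 2430
  Σ(formed) = 2769 kJ
ΔH = Σ(broken) − Σ(formed) = 2561 − 2769 = −208 kJ
For 5× the reaction as written: 5 × (−208) = −1040 kJ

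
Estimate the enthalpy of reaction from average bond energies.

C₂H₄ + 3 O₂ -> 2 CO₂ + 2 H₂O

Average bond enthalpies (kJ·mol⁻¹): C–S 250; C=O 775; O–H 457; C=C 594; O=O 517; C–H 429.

Bonds broken (reactants):
  C–H: 4 × 429 = 1716
  C=C: 1 × 594 = 594
  O=O: 3 × 517 = 1551
  Σ(broken) = 3861 kJ
Bonds formed (products):
  C=O: 4 × 775 = 3100
  O–H: 4 × 457 = 1828
  Σ(formed) = 4928 kJ
ΔH = Σ(broken) − Σ(formed) = 3861 − 4928 = −1067 kJ

ΔH ≈ −1067 kJ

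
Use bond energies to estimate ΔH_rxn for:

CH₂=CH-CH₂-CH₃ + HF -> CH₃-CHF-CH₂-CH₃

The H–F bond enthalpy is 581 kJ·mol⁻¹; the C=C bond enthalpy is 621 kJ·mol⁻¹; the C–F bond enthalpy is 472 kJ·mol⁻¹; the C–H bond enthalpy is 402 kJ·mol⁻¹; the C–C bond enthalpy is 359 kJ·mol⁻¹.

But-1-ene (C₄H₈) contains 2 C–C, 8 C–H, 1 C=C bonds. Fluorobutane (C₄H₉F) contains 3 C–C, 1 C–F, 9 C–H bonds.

ΔH ≈ −31 kJ

Bonds broken (reactants):
  C–C: 2 × 359 = 718
  C–H: 8 × 402 = 3216
  C=C: 1 × 621 = 621
  H–F: 1 × 581 = 581
  Σ(broken) = 5136 kJ
Bonds formed (products):
  C–C: 3 × 359 = 1077
  C–F: 1 × 472 = 472
  C–H: 9 × 402 = 3618
  Σ(formed) = 5167 kJ
ΔH = Σ(broken) − Σ(formed) = 5136 − 5167 = −31 kJ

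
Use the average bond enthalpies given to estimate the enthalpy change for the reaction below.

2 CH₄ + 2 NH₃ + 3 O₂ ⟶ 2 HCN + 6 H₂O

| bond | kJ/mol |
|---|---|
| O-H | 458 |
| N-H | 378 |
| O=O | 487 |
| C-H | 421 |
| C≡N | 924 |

ΔH ≈ −1089 kJ

Bonds broken (reactants):
  C-H: 8 × 421 = 3368
  N-H: 6 × 378 = 2268
  O=O: 3 × 487 = 1461
  Σ(broken) = 7097 kJ
Bonds formed (products):
  C≡N: 2 × 924 = 1848
  C-H: 2 × 421 = 842
  O-H: 12 × 458 = 5496
  Σ(formed) = 8186 kJ
ΔH = Σ(broken) − Σ(formed) = 7097 − 8186 = −1089 kJ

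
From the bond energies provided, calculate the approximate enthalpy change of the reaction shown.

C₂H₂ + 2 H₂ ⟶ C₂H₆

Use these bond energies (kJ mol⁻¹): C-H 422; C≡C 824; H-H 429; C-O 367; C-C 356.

ΔH ≈ −362 kJ

Bonds broken (reactants):
  C≡C: 1 × 824 = 824
  C-H: 2 × 422 = 844
  H-H: 2 × 429 = 858
  Σ(broken) = 2526 kJ
Bonds formed (products):
  C-C: 1 × 356 = 356
  C-H: 6 × 422 = 2532
  Σ(formed) = 2888 kJ
ΔH = Σ(broken) − Σ(formed) = 2526 − 2888 = −362 kJ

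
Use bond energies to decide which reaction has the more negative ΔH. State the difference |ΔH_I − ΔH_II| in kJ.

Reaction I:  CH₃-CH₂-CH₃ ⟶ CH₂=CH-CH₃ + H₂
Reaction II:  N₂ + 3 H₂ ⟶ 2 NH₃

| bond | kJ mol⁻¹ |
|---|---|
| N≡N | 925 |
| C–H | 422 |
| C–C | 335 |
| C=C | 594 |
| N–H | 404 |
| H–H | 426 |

Reaction I:
  Bonds broken (reactants):
    C–C: 2 × 335 = 670
    C–H: 8 × 422 = 3376
    Σ(broken) = 4046 kJ
  Bonds formed (products):
    C–C: 1 × 335 = 335
    C–H: 6 × 422 = 2532
    C=C: 1 × 594 = 594
    H–H: 1 × 426 = 426
    Σ(formed) = 3887 kJ
  ΔH_I = 4046 − 3887 = +159 kJ
Reaction II:
  Bonds broken (reactants):
    H–H: 3 × 426 = 1278
    N≡N: 1 × 925 = 925
    Σ(broken) = 2203 kJ
  Bonds formed (products):
    N–H: 6 × 404 = 2424
    Σ(formed) = 2424 kJ
  ΔH_II = 2203 − 2424 = −221 kJ
ΔH_I − ΔH_II = +380 kJ, so reaction II has the more negative ΔH; |ΔH_I − ΔH_II| = 380 kJ.

Reaction II, by 380 kJ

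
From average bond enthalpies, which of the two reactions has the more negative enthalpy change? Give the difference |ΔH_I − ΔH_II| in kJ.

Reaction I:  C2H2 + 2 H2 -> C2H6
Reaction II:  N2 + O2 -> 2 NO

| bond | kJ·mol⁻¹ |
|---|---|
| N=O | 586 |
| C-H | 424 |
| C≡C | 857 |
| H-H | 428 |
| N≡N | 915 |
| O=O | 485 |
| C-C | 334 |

Reaction I, by 545 kJ

Reaction I:
  Bonds broken (reactants):
    C≡C: 1 × 857 = 857
    C-H: 2 × 424 = 848
    H-H: 2 × 428 = 856
    Σ(broken) = 2561 kJ
  Bonds formed (products):
    C-C: 1 × 334 = 334
    C-H: 6 × 424 = 2544
    Σ(formed) = 2878 kJ
  ΔH_I = 2561 − 2878 = −317 kJ
Reaction II:
  Bonds broken (reactants):
    N≡N: 1 × 915 = 915
    O=O: 1 × 485 = 485
    Σ(broken) = 1400 kJ
  Bonds formed (products):
    N=O: 2 × 586 = 1172
    Σ(formed) = 1172 kJ
  ΔH_II = 1400 − 1172 = +228 kJ
ΔH_I − ΔH_II = −545 kJ, so reaction I has the more negative ΔH; |ΔH_I − ΔH_II| = 545 kJ.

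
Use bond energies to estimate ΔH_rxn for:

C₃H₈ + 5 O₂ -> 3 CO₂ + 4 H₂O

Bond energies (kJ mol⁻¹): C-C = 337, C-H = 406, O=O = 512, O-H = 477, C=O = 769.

ΔH ≈ −1948 kJ

Bonds broken (reactants):
  C-C: 2 × 337 = 674
  C-H: 8 × 406 = 3248
  O=O: 5 × 512 = 2560
  Σ(broken) = 6482 kJ
Bonds formed (products):
  C=O: 6 × 769 = 4614
  O-H: 8 × 477 = 3816
  Σ(formed) = 8430 kJ
ΔH = Σ(broken) − Σ(formed) = 6482 − 8430 = −1948 kJ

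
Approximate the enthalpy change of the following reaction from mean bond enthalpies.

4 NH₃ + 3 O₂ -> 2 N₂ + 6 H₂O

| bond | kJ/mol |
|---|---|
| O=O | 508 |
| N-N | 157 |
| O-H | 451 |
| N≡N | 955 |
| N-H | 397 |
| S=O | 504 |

Bonds broken (reactants):
  N-H: 12 × 397 = 4764
  O=O: 3 × 508 = 1524
  Σ(broken) = 6288 kJ
Bonds formed (products):
  N≡N: 2 × 955 = 1910
  O-H: 12 × 451 = 5412
  Σ(formed) = 7322 kJ
ΔH = Σ(broken) − Σ(formed) = 6288 − 7322 = −1034 kJ

ΔH ≈ −1034 kJ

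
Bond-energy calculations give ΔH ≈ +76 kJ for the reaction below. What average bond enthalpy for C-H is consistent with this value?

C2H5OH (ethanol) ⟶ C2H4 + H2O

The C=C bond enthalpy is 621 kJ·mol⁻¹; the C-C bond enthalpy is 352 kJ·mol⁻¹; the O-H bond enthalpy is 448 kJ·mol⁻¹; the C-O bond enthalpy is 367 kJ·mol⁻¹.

Let D be the C-H bond energy.
Σ(broken) = 1×352 + 5×D + 1×367 + 1×448 = 1167 + 5D
Σ(formed) = 4×D + 1×621 + 2×448 = 1517 + 4D
ΔH = Σ(broken) − Σ(formed) = (1167 + 5D) − (1517 + 4D) = −350 + D
Setting this equal to +76 kJ gives D = 426 kJ/mol.

D(C-H) ≈ 426 kJ/mol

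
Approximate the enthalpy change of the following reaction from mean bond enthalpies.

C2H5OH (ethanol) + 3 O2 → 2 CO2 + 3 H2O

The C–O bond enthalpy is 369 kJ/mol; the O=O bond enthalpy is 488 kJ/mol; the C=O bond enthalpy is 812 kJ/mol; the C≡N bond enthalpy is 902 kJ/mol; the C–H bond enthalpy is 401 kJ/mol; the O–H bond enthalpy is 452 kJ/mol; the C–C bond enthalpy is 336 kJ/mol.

Bonds broken (reactants):
  C–C: 1 × 336 = 336
  C–H: 5 × 401 = 2005
  C–O: 1 × 369 = 369
  O–H: 1 × 452 = 452
  O=O: 3 × 488 = 1464
  Σ(broken) = 4626 kJ
Bonds formed (products):
  C=O: 4 × 812 = 3248
  O–H: 6 × 452 = 2712
  Σ(formed) = 5960 kJ
ΔH = Σ(broken) − Σ(formed) = 4626 − 5960 = −1334 kJ

ΔH ≈ −1334 kJ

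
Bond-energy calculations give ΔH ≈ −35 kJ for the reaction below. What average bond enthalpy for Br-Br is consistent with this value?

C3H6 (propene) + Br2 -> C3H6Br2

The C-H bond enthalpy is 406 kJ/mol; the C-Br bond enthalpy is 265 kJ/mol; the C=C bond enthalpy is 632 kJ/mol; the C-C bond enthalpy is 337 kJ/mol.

D(Br-Br) ≈ 200 kJ/mol

Let D be the Br-Br bond energy.
Σ(broken) = 1×D + 1×337 + 6×406 + 1×632 = 3405 + D
Σ(formed) = 2×265 + 2×337 + 6×406 = 3640
ΔH = Σ(broken) − Σ(formed) = (3405 + D) − (3640) = −235 + D
Setting this equal to −35 kJ gives D = 200 kJ/mol.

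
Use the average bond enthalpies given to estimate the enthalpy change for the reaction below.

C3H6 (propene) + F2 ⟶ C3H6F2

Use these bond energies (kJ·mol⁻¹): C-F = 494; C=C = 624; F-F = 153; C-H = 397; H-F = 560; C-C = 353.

ΔH ≈ −564 kJ

Bonds broken (reactants):
  C-C: 1 × 353 = 353
  C-H: 6 × 397 = 2382
  C=C: 1 × 624 = 624
  F-F: 1 × 153 = 153
  Σ(broken) = 3512 kJ
Bonds formed (products):
  C-C: 2 × 353 = 706
  C-F: 2 × 494 = 988
  C-H: 6 × 397 = 2382
  Σ(formed) = 4076 kJ
ΔH = Σ(broken) − Σ(formed) = 3512 − 4076 = −564 kJ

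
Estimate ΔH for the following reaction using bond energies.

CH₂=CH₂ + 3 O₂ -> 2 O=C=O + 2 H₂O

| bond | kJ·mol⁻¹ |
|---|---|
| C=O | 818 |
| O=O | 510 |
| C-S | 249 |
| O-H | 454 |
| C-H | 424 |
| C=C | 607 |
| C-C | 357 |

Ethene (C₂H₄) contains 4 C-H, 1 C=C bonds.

Bonds broken (reactants):
  C-H: 4 × 424 = 1696
  C=C: 1 × 607 = 607
  O=O: 3 × 510 = 1530
  Σ(broken) = 3833 kJ
Bonds formed (products):
  C=O: 4 × 818 = 3272
  O-H: 4 × 454 = 1816
  Σ(formed) = 5088 kJ
ΔH = Σ(broken) − Σ(formed) = 3833 − 5088 = −1255 kJ

ΔH ≈ −1255 kJ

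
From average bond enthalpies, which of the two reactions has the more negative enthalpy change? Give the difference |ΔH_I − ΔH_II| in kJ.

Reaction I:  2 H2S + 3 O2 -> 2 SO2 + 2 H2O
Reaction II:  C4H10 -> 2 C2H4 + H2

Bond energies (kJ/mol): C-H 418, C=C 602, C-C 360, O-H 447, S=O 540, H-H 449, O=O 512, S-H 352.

Reaction I, by 1267 kJ

Reaction I:
  Bonds broken (reactants):
    O=O: 3 × 512 = 1536
    S-H: 4 × 352 = 1408
    Σ(broken) = 2944 kJ
  Bonds formed (products):
    O-H: 4 × 447 = 1788
    S=O: 4 × 540 = 2160
    Σ(formed) = 3948 kJ
  ΔH_I = 2944 − 3948 = −1004 kJ
Reaction II:
  Bonds broken (reactants):
    C-C: 3 × 360 = 1080
    C-H: 10 × 418 = 4180
    Σ(broken) = 5260 kJ
  Bonds formed (products):
    C-H: 8 × 418 = 3344
    C=C: 2 × 602 = 1204
    H-H: 1 × 449 = 449
    Σ(formed) = 4997 kJ
  ΔH_II = 5260 − 4997 = +263 kJ
ΔH_I − ΔH_II = −1267 kJ, so reaction I has the more negative ΔH; |ΔH_I − ΔH_II| = 1267 kJ.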